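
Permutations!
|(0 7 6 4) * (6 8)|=|(0 7 8 6 4)|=5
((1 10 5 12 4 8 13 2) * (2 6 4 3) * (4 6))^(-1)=(1 2 3 12 5 10)(4 13 8)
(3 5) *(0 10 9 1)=(0 10 9 1)(3 5)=[10, 0, 2, 5, 4, 3, 6, 7, 8, 1, 9]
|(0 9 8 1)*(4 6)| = 4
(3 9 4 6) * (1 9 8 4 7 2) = (1 9 7 2)(3 8 4 6) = [0, 9, 1, 8, 6, 5, 3, 2, 4, 7]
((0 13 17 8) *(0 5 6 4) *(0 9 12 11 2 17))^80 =(2 11 12 9 4 6 5 8 17)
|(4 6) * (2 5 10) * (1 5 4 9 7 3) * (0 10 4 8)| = 28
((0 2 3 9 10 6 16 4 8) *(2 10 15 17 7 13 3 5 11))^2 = (0 6 4)(2 11 5)(3 15 7)(8 10 16)(9 17 13)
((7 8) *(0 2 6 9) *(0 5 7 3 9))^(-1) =((0 2 6)(3 9 5 7 8))^(-1) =(0 6 2)(3 8 7 5 9)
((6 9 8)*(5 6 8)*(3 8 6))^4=((3 8 6 9 5))^4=(3 5 9 6 8)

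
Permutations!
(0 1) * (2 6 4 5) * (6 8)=(0 1)(2 8 6 4 5)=[1, 0, 8, 3, 5, 2, 4, 7, 6]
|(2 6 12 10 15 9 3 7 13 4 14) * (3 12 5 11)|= |(2 6 5 11 3 7 13 4 14)(9 12 10 15)|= 36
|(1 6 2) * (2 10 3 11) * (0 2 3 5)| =6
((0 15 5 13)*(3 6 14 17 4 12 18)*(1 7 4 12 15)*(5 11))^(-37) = ((0 1 7 4 15 11 5 13)(3 6 14 17 12 18))^(-37) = (0 4 5 1 15 13 7 11)(3 18 12 17 14 6)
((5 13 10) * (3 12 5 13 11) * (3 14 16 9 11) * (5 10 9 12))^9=((3 5)(9 11 14 16 12 10 13))^9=(3 5)(9 14 12 13 11 16 10)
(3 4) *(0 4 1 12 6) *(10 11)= (0 4 3 1 12 6)(10 11)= [4, 12, 2, 1, 3, 5, 0, 7, 8, 9, 11, 10, 6]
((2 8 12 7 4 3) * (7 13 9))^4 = (2 9)(3 13)(4 12)(7 8) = ((2 8 12 13 9 7 4 3))^4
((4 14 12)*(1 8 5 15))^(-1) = (1 15 5 8)(4 12 14)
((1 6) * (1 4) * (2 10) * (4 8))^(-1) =(1 4 8 6)(2 10) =((1 6 8 4)(2 10))^(-1)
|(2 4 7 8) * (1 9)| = 4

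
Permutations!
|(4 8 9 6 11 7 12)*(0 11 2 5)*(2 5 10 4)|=11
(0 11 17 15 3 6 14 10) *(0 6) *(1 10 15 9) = [11, 10, 2, 0, 4, 5, 14, 7, 8, 1, 6, 17, 12, 13, 15, 3, 16, 9] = (0 11 17 9 1 10 6 14 15 3)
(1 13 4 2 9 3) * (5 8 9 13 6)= (1 6 5 8 9 3)(2 13 4)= [0, 6, 13, 1, 2, 8, 5, 7, 9, 3, 10, 11, 12, 4]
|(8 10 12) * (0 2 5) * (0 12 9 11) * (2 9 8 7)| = 12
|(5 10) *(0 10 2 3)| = 5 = |(0 10 5 2 3)|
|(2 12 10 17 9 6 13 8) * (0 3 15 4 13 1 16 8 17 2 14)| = 12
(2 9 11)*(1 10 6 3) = [0, 10, 9, 1, 4, 5, 3, 7, 8, 11, 6, 2] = (1 10 6 3)(2 9 11)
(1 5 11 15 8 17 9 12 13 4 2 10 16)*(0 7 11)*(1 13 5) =[7, 1, 10, 3, 2, 0, 6, 11, 17, 12, 16, 15, 5, 4, 14, 8, 13, 9] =(0 7 11 15 8 17 9 12 5)(2 10 16 13 4)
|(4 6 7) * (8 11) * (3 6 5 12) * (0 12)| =14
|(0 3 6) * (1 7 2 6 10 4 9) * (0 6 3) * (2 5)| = 8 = |(1 7 5 2 3 10 4 9)|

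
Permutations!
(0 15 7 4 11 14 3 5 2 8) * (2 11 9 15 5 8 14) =(0 5 11 2 14 3 8)(4 9 15 7) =[5, 1, 14, 8, 9, 11, 6, 4, 0, 15, 10, 2, 12, 13, 3, 7]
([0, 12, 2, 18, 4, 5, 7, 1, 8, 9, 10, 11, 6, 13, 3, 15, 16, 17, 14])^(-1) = (1 7 6 12)(3 14 18)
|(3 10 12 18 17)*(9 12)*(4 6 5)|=6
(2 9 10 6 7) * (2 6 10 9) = (10)(6 7) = [0, 1, 2, 3, 4, 5, 7, 6, 8, 9, 10]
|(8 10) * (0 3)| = 2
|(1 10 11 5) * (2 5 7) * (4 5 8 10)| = 15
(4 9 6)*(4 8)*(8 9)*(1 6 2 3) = (1 6 9 2 3)(4 8) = [0, 6, 3, 1, 8, 5, 9, 7, 4, 2]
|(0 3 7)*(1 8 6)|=3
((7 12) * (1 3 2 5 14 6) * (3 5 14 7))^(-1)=(1 6 14 2 3 12 7 5)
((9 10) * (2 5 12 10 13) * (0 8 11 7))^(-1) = (0 7 11 8)(2 13 9 10 12 5)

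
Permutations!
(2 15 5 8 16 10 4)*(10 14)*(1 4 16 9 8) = [0, 4, 15, 3, 2, 1, 6, 7, 9, 8, 16, 11, 12, 13, 10, 5, 14] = (1 4 2 15 5)(8 9)(10 16 14)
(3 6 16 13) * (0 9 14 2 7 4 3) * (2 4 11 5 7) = (0 9 14 4 3 6 16 13)(5 7 11) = [9, 1, 2, 6, 3, 7, 16, 11, 8, 14, 10, 5, 12, 0, 4, 15, 13]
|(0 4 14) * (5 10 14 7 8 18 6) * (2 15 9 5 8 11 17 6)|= 14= |(0 4 7 11 17 6 8 18 2 15 9 5 10 14)|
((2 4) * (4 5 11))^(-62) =(2 11)(4 5)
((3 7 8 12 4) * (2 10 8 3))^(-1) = (2 4 12 8 10)(3 7)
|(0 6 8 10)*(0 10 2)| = |(10)(0 6 8 2)| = 4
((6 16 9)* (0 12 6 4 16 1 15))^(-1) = ((0 12 6 1 15)(4 16 9))^(-1) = (0 15 1 6 12)(4 9 16)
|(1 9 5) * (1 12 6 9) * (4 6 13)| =|(4 6 9 5 12 13)| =6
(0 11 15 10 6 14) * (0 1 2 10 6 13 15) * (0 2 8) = (0 11 2 10 13 15 6 14 1 8) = [11, 8, 10, 3, 4, 5, 14, 7, 0, 9, 13, 2, 12, 15, 1, 6]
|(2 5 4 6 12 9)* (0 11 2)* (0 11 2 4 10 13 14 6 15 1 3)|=14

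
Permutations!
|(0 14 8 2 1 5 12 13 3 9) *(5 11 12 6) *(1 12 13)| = |(0 14 8 2 12 1 11 13 3 9)(5 6)| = 10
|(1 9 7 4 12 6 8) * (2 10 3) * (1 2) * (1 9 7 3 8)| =30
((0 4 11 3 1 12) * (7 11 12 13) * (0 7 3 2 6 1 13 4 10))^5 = ((0 10)(1 4 12 7 11 2 6)(3 13))^5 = (0 10)(1 2 7 4 6 11 12)(3 13)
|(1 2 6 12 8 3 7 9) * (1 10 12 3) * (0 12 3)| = |(0 12 8 1 2 6)(3 7 9 10)| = 12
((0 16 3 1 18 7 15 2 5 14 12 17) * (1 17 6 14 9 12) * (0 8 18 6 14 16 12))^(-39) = (0 3 2 1 18)(5 6 7 12 17)(8 9 16 15 14)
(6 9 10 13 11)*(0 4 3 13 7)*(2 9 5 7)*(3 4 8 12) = [8, 1, 9, 13, 4, 7, 5, 0, 12, 10, 2, 6, 3, 11] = (0 8 12 3 13 11 6 5 7)(2 9 10)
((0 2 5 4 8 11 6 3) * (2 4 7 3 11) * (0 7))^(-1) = (0 5 2 8 4)(3 7)(6 11) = ((0 4 8 2 5)(3 7)(6 11))^(-1)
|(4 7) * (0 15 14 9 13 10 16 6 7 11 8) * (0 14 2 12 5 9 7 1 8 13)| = 30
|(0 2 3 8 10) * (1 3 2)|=|(0 1 3 8 10)|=5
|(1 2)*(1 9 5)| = 4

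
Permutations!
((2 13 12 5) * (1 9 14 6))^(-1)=(1 6 14 9)(2 5 12 13)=((1 9 14 6)(2 13 12 5))^(-1)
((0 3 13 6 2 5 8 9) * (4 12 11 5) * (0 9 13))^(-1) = ((0 3)(2 4 12 11 5 8 13 6))^(-1) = (0 3)(2 6 13 8 5 11 12 4)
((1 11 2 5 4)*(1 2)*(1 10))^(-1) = ((1 11 10)(2 5 4))^(-1) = (1 10 11)(2 4 5)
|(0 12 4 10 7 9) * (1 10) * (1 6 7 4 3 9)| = 20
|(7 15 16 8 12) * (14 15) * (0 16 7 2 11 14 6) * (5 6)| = |(0 16 8 12 2 11 14 15 7 5 6)| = 11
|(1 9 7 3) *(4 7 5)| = 6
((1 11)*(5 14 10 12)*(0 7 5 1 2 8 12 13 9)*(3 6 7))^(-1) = ((0 3 6 7 5 14 10 13 9)(1 11 2 8 12))^(-1) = (0 9 13 10 14 5 7 6 3)(1 12 8 2 11)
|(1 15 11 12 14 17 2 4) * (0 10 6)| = 24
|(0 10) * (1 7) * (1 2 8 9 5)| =6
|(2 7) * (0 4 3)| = |(0 4 3)(2 7)| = 6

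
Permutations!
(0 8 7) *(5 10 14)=[8, 1, 2, 3, 4, 10, 6, 0, 7, 9, 14, 11, 12, 13, 5]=(0 8 7)(5 10 14)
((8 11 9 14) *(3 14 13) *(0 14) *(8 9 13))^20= (0 3 13 11 8 9 14)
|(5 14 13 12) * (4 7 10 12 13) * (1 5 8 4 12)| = 8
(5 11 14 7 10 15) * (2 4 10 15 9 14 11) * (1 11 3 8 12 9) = [0, 11, 4, 8, 10, 2, 6, 15, 12, 14, 1, 3, 9, 13, 7, 5] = (1 11 3 8 12 9 14 7 15 5 2 4 10)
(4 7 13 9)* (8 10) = (4 7 13 9)(8 10) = [0, 1, 2, 3, 7, 5, 6, 13, 10, 4, 8, 11, 12, 9]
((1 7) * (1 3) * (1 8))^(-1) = (1 8 3 7)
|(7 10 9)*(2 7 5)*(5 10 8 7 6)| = 6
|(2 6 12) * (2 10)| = 4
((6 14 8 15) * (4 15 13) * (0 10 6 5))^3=((0 10 6 14 8 13 4 15 5))^3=(0 14 4)(5 6 13)(8 15 10)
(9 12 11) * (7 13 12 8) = (7 13 12 11 9 8) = [0, 1, 2, 3, 4, 5, 6, 13, 7, 8, 10, 9, 11, 12]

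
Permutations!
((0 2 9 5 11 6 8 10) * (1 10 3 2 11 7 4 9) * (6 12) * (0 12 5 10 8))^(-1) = (0 6 12 10 9 4 7 5 11)(1 2 3 8)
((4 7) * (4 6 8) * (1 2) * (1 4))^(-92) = (1 6 4)(2 8 7)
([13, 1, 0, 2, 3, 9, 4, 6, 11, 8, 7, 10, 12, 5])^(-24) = (13)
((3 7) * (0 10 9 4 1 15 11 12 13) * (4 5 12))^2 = ((0 10 9 5 12 13)(1 15 11 4)(3 7))^2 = (0 9 12)(1 11)(4 15)(5 13 10)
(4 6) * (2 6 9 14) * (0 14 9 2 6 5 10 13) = (0 14 6 4 2 5 10 13) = [14, 1, 5, 3, 2, 10, 4, 7, 8, 9, 13, 11, 12, 0, 6]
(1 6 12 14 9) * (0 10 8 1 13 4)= (0 10 8 1 6 12 14 9 13 4)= [10, 6, 2, 3, 0, 5, 12, 7, 1, 13, 8, 11, 14, 4, 9]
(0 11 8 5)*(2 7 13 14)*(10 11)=[10, 1, 7, 3, 4, 0, 6, 13, 5, 9, 11, 8, 12, 14, 2]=(0 10 11 8 5)(2 7 13 14)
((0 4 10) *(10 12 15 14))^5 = (0 10 14 15 12 4)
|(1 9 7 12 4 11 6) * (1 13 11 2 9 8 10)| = 15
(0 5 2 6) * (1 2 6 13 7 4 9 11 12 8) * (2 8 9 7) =(0 5 6)(1 8)(2 13)(4 7)(9 11 12) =[5, 8, 13, 3, 7, 6, 0, 4, 1, 11, 10, 12, 9, 2]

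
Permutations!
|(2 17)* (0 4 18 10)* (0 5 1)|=6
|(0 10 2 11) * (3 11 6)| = 6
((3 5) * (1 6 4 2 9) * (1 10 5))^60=((1 6 4 2 9 10 5 3))^60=(1 9)(2 3)(4 5)(6 10)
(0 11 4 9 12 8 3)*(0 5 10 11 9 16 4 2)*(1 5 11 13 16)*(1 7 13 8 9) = (0 1 5 10 8 3 11 2)(4 7 13 16)(9 12) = [1, 5, 0, 11, 7, 10, 6, 13, 3, 12, 8, 2, 9, 16, 14, 15, 4]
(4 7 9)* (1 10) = [0, 10, 2, 3, 7, 5, 6, 9, 8, 4, 1] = (1 10)(4 7 9)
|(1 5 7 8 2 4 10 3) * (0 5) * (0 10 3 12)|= |(0 5 7 8 2 4 3 1 10 12)|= 10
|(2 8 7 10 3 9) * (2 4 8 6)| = 6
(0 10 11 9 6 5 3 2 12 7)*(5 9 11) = (0 10 5 3 2 12 7)(6 9) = [10, 1, 12, 2, 4, 3, 9, 0, 8, 6, 5, 11, 7]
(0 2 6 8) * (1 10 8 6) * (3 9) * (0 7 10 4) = (0 2 1 4)(3 9)(7 10 8) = [2, 4, 1, 9, 0, 5, 6, 10, 7, 3, 8]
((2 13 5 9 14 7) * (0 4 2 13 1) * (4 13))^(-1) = ((0 13 5 9 14 7 4 2 1))^(-1) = (0 1 2 4 7 14 9 5 13)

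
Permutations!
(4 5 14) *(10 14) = (4 5 10 14) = [0, 1, 2, 3, 5, 10, 6, 7, 8, 9, 14, 11, 12, 13, 4]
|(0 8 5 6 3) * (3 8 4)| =|(0 4 3)(5 6 8)| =3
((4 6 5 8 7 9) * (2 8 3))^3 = (2 9 5 8 4 3 7 6) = ((2 8 7 9 4 6 5 3))^3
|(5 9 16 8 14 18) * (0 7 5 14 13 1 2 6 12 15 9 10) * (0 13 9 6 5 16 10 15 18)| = 15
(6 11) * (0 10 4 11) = [10, 1, 2, 3, 11, 5, 0, 7, 8, 9, 4, 6] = (0 10 4 11 6)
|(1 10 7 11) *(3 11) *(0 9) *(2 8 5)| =|(0 9)(1 10 7 3 11)(2 8 5)| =30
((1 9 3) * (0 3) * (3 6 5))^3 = ((0 6 5 3 1 9))^3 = (0 3)(1 6)(5 9)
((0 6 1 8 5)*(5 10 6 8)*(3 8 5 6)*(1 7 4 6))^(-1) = (0 5)(3 10 8)(4 7 6)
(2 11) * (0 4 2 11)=(11)(0 4 2)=[4, 1, 0, 3, 2, 5, 6, 7, 8, 9, 10, 11]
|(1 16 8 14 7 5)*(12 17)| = |(1 16 8 14 7 5)(12 17)| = 6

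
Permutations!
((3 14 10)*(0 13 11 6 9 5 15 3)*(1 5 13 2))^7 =(0 10 14 3 15 5 1 2)(6 11 13 9)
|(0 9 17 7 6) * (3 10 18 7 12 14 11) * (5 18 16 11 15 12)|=|(0 9 17 5 18 7 6)(3 10 16 11)(12 14 15)|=84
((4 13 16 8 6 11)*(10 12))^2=(4 16 6)(8 11 13)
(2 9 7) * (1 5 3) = (1 5 3)(2 9 7) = [0, 5, 9, 1, 4, 3, 6, 2, 8, 7]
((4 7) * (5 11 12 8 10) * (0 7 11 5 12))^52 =(8 10 12)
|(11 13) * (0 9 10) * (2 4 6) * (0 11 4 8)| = |(0 9 10 11 13 4 6 2 8)| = 9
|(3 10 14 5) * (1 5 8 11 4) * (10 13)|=|(1 5 3 13 10 14 8 11 4)|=9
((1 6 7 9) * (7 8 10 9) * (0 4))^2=(1 8 9 6 10)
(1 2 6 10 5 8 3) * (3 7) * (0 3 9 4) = (0 3 1 2 6 10 5 8 7 9 4) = [3, 2, 6, 1, 0, 8, 10, 9, 7, 4, 5]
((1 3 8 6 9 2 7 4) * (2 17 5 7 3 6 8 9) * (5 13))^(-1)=((1 6 2 3 9 17 13 5 7 4))^(-1)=(1 4 7 5 13 17 9 3 2 6)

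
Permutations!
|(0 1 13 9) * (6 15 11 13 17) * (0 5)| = 9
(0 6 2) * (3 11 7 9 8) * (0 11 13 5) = (0 6 2 11 7 9 8 3 13 5) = [6, 1, 11, 13, 4, 0, 2, 9, 3, 8, 10, 7, 12, 5]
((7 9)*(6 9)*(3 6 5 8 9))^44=((3 6)(5 8 9 7))^44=(9)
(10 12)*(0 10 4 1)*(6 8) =(0 10 12 4 1)(6 8) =[10, 0, 2, 3, 1, 5, 8, 7, 6, 9, 12, 11, 4]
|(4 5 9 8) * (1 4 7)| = |(1 4 5 9 8 7)| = 6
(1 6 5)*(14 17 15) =(1 6 5)(14 17 15) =[0, 6, 2, 3, 4, 1, 5, 7, 8, 9, 10, 11, 12, 13, 17, 14, 16, 15]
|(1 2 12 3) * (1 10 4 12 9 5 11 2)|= 4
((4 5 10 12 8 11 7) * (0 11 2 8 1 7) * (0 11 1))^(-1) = ((0 1 7 4 5 10 12)(2 8))^(-1) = (0 12 10 5 4 7 1)(2 8)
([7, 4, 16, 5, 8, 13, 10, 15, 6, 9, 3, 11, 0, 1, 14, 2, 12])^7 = [7, 13, 16, 10, 1, 3, 8, 15, 4, 9, 6, 11, 0, 5, 14, 2, 12]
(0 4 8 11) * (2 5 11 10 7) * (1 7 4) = (0 1 7 2 5 11)(4 8 10) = [1, 7, 5, 3, 8, 11, 6, 2, 10, 9, 4, 0]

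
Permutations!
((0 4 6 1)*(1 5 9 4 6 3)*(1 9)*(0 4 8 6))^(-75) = (1 3 8 5 4 9 6)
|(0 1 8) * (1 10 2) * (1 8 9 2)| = 6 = |(0 10 1 9 2 8)|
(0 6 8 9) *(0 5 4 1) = (0 6 8 9 5 4 1) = [6, 0, 2, 3, 1, 4, 8, 7, 9, 5]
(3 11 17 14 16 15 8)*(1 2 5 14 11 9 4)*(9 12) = (1 2 5 14 16 15 8 3 12 9 4)(11 17) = [0, 2, 5, 12, 1, 14, 6, 7, 3, 4, 10, 17, 9, 13, 16, 8, 15, 11]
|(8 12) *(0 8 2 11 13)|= 6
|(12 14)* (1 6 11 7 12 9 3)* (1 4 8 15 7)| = 24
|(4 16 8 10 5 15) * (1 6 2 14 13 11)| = |(1 6 2 14 13 11)(4 16 8 10 5 15)| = 6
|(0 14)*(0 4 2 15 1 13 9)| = 8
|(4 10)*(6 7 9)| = 6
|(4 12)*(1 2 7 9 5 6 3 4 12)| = 8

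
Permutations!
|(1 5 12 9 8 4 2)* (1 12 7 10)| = |(1 5 7 10)(2 12 9 8 4)| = 20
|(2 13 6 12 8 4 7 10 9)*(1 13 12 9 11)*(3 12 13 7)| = |(1 7 10 11)(2 13 6 9)(3 12 8 4)| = 4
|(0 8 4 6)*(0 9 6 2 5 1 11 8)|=6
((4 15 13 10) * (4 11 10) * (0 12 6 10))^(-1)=((0 12 6 10 11)(4 15 13))^(-1)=(0 11 10 6 12)(4 13 15)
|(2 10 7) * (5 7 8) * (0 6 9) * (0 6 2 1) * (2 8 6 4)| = |(0 8 5 7 1)(2 10 6 9 4)| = 5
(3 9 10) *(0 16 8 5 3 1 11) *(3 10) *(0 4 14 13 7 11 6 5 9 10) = (0 16 8 9 3 10 1 6 5)(4 14 13 7 11) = [16, 6, 2, 10, 14, 0, 5, 11, 9, 3, 1, 4, 12, 7, 13, 15, 8]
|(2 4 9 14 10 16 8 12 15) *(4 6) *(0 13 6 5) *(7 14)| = 14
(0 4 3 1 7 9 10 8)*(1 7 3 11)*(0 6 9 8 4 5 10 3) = [5, 0, 2, 7, 11, 10, 9, 8, 6, 3, 4, 1] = (0 5 10 4 11 1)(3 7 8 6 9)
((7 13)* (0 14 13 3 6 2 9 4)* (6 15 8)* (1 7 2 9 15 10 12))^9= (15)(1 12 10 3 7)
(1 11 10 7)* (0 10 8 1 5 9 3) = (0 10 7 5 9 3)(1 11 8) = [10, 11, 2, 0, 4, 9, 6, 5, 1, 3, 7, 8]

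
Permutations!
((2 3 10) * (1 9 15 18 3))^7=(18)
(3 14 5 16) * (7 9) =(3 14 5 16)(7 9) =[0, 1, 2, 14, 4, 16, 6, 9, 8, 7, 10, 11, 12, 13, 5, 15, 3]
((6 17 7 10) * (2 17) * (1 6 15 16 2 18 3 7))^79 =(1 17 2 16 15 10 7 3 18 6) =((1 6 18 3 7 10 15 16 2 17))^79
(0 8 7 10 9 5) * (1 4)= (0 8 7 10 9 5)(1 4)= [8, 4, 2, 3, 1, 0, 6, 10, 7, 5, 9]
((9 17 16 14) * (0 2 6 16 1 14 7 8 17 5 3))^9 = (0 9 17 16)(1 7 2 5)(3 14 8 6)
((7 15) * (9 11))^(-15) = ((7 15)(9 11))^(-15) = (7 15)(9 11)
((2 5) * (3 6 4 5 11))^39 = ((2 11 3 6 4 5))^39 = (2 6)(3 5)(4 11)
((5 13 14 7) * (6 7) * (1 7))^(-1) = ((1 7 5 13 14 6))^(-1) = (1 6 14 13 5 7)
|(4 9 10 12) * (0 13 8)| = 12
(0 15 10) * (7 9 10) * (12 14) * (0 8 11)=(0 15 7 9 10 8 11)(12 14)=[15, 1, 2, 3, 4, 5, 6, 9, 11, 10, 8, 0, 14, 13, 12, 7]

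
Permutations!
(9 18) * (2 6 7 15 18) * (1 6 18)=(1 6 7 15)(2 18 9)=[0, 6, 18, 3, 4, 5, 7, 15, 8, 2, 10, 11, 12, 13, 14, 1, 16, 17, 9]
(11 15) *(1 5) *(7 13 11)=(1 5)(7 13 11 15)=[0, 5, 2, 3, 4, 1, 6, 13, 8, 9, 10, 15, 12, 11, 14, 7]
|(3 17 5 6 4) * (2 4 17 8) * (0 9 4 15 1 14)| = 9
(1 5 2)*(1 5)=(2 5)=[0, 1, 5, 3, 4, 2]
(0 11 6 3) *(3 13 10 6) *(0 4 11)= [0, 1, 2, 4, 11, 5, 13, 7, 8, 9, 6, 3, 12, 10]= (3 4 11)(6 13 10)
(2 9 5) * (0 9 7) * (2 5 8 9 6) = (0 6 2 7)(8 9) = [6, 1, 7, 3, 4, 5, 2, 0, 9, 8]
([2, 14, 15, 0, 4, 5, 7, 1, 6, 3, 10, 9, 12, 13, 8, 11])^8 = [15, 6, 11, 2, 4, 5, 14, 8, 1, 0, 10, 3, 12, 13, 7, 9]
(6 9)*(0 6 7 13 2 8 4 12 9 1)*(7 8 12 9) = (0 6 1)(2 12 7 13)(4 9 8) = [6, 0, 12, 3, 9, 5, 1, 13, 4, 8, 10, 11, 7, 2]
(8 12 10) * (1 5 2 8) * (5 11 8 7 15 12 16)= (1 11 8 16 5 2 7 15 12 10)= [0, 11, 7, 3, 4, 2, 6, 15, 16, 9, 1, 8, 10, 13, 14, 12, 5]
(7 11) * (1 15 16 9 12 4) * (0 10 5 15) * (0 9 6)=[10, 9, 2, 3, 1, 15, 0, 11, 8, 12, 5, 7, 4, 13, 14, 16, 6]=(0 10 5 15 16 6)(1 9 12 4)(7 11)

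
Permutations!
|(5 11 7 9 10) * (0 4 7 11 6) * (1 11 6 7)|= |(0 4 1 11 6)(5 7 9 10)|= 20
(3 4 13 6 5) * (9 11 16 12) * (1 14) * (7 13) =(1 14)(3 4 7 13 6 5)(9 11 16 12) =[0, 14, 2, 4, 7, 3, 5, 13, 8, 11, 10, 16, 9, 6, 1, 15, 12]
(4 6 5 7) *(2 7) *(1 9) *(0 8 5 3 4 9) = (0 8 5 2 7 9 1)(3 4 6) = [8, 0, 7, 4, 6, 2, 3, 9, 5, 1]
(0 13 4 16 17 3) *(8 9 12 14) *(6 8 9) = (0 13 4 16 17 3)(6 8)(9 12 14) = [13, 1, 2, 0, 16, 5, 8, 7, 6, 12, 10, 11, 14, 4, 9, 15, 17, 3]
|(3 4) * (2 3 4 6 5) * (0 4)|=4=|(0 4)(2 3 6 5)|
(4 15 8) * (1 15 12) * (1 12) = (1 15 8 4) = [0, 15, 2, 3, 1, 5, 6, 7, 4, 9, 10, 11, 12, 13, 14, 8]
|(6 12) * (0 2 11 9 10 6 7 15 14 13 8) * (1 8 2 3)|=20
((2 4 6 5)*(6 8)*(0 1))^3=((0 1)(2 4 8 6 5))^3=(0 1)(2 6 4 5 8)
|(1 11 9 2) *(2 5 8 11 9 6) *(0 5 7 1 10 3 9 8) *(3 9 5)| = 24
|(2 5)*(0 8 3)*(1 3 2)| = 6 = |(0 8 2 5 1 3)|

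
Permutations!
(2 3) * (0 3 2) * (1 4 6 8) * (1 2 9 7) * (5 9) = (0 3)(1 4 6 8 2 5 9 7) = [3, 4, 5, 0, 6, 9, 8, 1, 2, 7]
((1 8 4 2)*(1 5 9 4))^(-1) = ((1 8)(2 5 9 4))^(-1) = (1 8)(2 4 9 5)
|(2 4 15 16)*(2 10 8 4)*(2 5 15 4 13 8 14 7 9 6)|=18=|(2 5 15 16 10 14 7 9 6)(8 13)|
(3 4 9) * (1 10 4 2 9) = [0, 10, 9, 2, 1, 5, 6, 7, 8, 3, 4] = (1 10 4)(2 9 3)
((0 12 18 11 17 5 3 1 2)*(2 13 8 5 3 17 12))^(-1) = (0 2)(1 3 17 5 8 13)(11 18 12)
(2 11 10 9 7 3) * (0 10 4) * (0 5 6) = (0 10 9 7 3 2 11 4 5 6) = [10, 1, 11, 2, 5, 6, 0, 3, 8, 7, 9, 4]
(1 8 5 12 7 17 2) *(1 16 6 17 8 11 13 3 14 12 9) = (1 11 13 3 14 12 7 8 5 9)(2 16 6 17) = [0, 11, 16, 14, 4, 9, 17, 8, 5, 1, 10, 13, 7, 3, 12, 15, 6, 2]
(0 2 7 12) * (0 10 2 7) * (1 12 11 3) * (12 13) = (0 7 11 3 1 13 12 10 2) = [7, 13, 0, 1, 4, 5, 6, 11, 8, 9, 2, 3, 10, 12]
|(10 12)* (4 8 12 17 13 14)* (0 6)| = |(0 6)(4 8 12 10 17 13 14)| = 14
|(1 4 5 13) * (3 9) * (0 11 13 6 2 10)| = |(0 11 13 1 4 5 6 2 10)(3 9)| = 18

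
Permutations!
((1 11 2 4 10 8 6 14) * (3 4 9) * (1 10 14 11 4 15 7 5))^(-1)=((1 4 14 10 8 6 11 2 9 3 15 7 5))^(-1)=(1 5 7 15 3 9 2 11 6 8 10 14 4)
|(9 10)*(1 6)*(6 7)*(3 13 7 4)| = 6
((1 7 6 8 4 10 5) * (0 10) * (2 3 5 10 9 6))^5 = ((10)(0 9 6 8 4)(1 7 2 3 5))^5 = (10)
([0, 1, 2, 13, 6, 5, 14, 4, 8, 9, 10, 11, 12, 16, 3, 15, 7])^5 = (3 6 7 13 14 4 16)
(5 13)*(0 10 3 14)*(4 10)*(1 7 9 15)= (0 4 10 3 14)(1 7 9 15)(5 13)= [4, 7, 2, 14, 10, 13, 6, 9, 8, 15, 3, 11, 12, 5, 0, 1]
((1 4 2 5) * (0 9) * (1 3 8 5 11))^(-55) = (0 9)(1 4 2 11)(3 5 8)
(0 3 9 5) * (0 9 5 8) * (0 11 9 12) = (0 3 5 12)(8 11 9) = [3, 1, 2, 5, 4, 12, 6, 7, 11, 8, 10, 9, 0]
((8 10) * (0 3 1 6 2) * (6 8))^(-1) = (0 2 6 10 8 1 3)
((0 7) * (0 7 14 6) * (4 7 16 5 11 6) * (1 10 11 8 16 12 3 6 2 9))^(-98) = ((0 14 4 7 12 3 6)(1 10 11 2 9)(5 8 16))^(-98) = (1 11 9 10 2)(5 8 16)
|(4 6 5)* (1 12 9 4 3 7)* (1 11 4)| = |(1 12 9)(3 7 11 4 6 5)| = 6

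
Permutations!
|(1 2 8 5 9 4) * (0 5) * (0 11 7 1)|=|(0 5 9 4)(1 2 8 11 7)|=20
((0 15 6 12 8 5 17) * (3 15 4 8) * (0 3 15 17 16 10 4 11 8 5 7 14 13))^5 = ((0 11 8 7 14 13)(3 17)(4 5 16 10)(6 12 15))^5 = (0 13 14 7 8 11)(3 17)(4 5 16 10)(6 15 12)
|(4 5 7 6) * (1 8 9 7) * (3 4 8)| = |(1 3 4 5)(6 8 9 7)| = 4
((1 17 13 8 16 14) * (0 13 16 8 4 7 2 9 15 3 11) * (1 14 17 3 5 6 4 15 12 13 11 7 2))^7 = (0 11)(1 3 7)(2 4 6 5 15 13 12 9)(16 17)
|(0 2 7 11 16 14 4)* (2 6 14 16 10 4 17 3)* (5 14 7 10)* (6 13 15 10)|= |(0 13 15 10 4)(2 6 7 11 5 14 17 3)|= 40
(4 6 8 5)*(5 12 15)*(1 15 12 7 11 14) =(1 15 5 4 6 8 7 11 14) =[0, 15, 2, 3, 6, 4, 8, 11, 7, 9, 10, 14, 12, 13, 1, 5]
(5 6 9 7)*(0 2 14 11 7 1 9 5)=(0 2 14 11 7)(1 9)(5 6)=[2, 9, 14, 3, 4, 6, 5, 0, 8, 1, 10, 7, 12, 13, 11]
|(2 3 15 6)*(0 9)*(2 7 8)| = 6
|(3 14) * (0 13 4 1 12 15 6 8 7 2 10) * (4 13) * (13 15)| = 22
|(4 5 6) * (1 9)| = 6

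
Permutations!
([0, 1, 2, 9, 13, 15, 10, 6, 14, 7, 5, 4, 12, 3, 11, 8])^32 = (3 14 10)(4 15 7)(5 9 11)(6 13 8)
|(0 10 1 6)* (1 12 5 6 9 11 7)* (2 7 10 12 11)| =|(0 12 5 6)(1 9 2 7)(10 11)| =4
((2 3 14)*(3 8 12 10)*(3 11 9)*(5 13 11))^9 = ((2 8 12 10 5 13 11 9 3 14))^9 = (2 14 3 9 11 13 5 10 12 8)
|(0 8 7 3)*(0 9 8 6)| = 4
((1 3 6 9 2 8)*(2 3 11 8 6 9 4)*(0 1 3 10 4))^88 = ((0 1 11 8 3 9 10 4 2 6))^88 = (0 2 10 3 11)(1 6 4 9 8)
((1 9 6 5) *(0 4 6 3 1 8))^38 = (0 5 4 8 6)(1 3 9)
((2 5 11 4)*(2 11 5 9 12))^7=(2 9 12)(4 11)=((2 9 12)(4 11))^7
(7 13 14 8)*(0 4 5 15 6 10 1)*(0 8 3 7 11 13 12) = (0 4 5 15 6 10 1 8 11 13 14 3 7 12) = [4, 8, 2, 7, 5, 15, 10, 12, 11, 9, 1, 13, 0, 14, 3, 6]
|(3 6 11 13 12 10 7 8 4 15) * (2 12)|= 11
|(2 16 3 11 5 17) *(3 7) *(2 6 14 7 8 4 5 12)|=|(2 16 8 4 5 17 6 14 7 3 11 12)|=12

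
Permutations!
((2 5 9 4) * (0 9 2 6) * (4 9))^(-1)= (9)(0 6 4)(2 5)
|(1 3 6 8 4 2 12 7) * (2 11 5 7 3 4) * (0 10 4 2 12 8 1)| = 6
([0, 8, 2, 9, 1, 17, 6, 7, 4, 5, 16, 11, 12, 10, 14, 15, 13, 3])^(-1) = [0, 4, 2, 17, 8, 9, 6, 7, 1, 3, 13, 11, 12, 16, 14, 15, 10, 5]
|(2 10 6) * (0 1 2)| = |(0 1 2 10 6)| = 5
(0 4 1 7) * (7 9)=(0 4 1 9 7)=[4, 9, 2, 3, 1, 5, 6, 0, 8, 7]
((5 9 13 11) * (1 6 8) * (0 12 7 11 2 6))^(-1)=(0 1 8 6 2 13 9 5 11 7 12)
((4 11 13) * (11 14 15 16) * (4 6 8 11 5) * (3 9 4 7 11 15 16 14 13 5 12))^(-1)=(3 12 16 14 15 8 6 13 4 9)(5 11 7)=((3 9 4 13 6 8 15 14 16 12)(5 7 11))^(-1)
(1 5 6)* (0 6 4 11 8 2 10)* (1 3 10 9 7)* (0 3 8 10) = (0 6 8 2 9 7 1 5 4 11 10 3) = [6, 5, 9, 0, 11, 4, 8, 1, 2, 7, 3, 10]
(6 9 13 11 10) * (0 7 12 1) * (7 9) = [9, 0, 2, 3, 4, 5, 7, 12, 8, 13, 6, 10, 1, 11] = (0 9 13 11 10 6 7 12 1)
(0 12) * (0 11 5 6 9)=(0 12 11 5 6 9)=[12, 1, 2, 3, 4, 6, 9, 7, 8, 0, 10, 5, 11]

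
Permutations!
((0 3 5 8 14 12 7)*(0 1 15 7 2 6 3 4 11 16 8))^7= (0 2 16 5 12 11 3 14 4 6 8)(1 15 7)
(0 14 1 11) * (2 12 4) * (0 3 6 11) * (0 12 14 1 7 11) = (0 1 12 4 2 14 7 11 3 6) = [1, 12, 14, 6, 2, 5, 0, 11, 8, 9, 10, 3, 4, 13, 7]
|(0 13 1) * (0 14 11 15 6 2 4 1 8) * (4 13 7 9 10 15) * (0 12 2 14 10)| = 84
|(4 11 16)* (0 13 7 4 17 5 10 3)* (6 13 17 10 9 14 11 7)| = |(0 17 5 9 14 11 16 10 3)(4 7)(6 13)| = 18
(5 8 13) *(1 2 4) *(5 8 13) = [0, 2, 4, 3, 1, 13, 6, 7, 5, 9, 10, 11, 12, 8] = (1 2 4)(5 13 8)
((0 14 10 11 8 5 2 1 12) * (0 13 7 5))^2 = (0 10 8 14 11)(1 13 5)(2 12 7)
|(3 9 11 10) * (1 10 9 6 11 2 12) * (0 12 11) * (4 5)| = 6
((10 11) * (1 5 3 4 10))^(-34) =(1 3 10)(4 11 5)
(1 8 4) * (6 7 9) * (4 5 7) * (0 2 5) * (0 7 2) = [0, 8, 5, 3, 1, 2, 4, 9, 7, 6] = (1 8 7 9 6 4)(2 5)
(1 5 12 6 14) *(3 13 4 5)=(1 3 13 4 5 12 6 14)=[0, 3, 2, 13, 5, 12, 14, 7, 8, 9, 10, 11, 6, 4, 1]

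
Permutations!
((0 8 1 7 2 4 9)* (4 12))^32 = ((0 8 1 7 2 12 4 9))^32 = (12)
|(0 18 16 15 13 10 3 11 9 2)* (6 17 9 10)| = 9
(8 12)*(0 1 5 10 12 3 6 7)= (0 1 5 10 12 8 3 6 7)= [1, 5, 2, 6, 4, 10, 7, 0, 3, 9, 12, 11, 8]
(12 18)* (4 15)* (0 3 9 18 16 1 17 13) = (0 3 9 18 12 16 1 17 13)(4 15) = [3, 17, 2, 9, 15, 5, 6, 7, 8, 18, 10, 11, 16, 0, 14, 4, 1, 13, 12]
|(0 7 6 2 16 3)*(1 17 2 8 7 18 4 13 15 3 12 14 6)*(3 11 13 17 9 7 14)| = |(0 18 4 17 2 16 12 3)(1 9 7)(6 8 14)(11 13 15)| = 24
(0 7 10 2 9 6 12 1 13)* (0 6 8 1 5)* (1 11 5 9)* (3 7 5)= (0 5)(1 13 6 12 9 8 11 3 7 10 2)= [5, 13, 1, 7, 4, 0, 12, 10, 11, 8, 2, 3, 9, 6]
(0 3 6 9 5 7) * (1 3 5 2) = [5, 3, 1, 6, 4, 7, 9, 0, 8, 2] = (0 5 7)(1 3 6 9 2)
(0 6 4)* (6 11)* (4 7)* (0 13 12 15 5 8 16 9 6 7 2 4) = (0 11 7)(2 4 13 12 15 5 8 16 9 6) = [11, 1, 4, 3, 13, 8, 2, 0, 16, 6, 10, 7, 15, 12, 14, 5, 9]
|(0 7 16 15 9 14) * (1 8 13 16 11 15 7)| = |(0 1 8 13 16 7 11 15 9 14)| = 10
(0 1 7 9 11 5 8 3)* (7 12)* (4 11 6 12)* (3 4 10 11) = (0 1 10 11 5 8 4 3)(6 12 7 9) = [1, 10, 2, 0, 3, 8, 12, 9, 4, 6, 11, 5, 7]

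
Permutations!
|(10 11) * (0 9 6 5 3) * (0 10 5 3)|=|(0 9 6 3 10 11 5)|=7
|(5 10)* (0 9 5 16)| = 5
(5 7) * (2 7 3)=(2 7 5 3)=[0, 1, 7, 2, 4, 3, 6, 5]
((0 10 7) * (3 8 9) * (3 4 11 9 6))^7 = ((0 10 7)(3 8 6)(4 11 9))^7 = (0 10 7)(3 8 6)(4 11 9)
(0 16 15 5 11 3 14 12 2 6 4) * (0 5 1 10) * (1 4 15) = (0 16 1 10)(2 6 15 4 5 11 3 14 12) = [16, 10, 6, 14, 5, 11, 15, 7, 8, 9, 0, 3, 2, 13, 12, 4, 1]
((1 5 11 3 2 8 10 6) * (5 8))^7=((1 8 10 6)(2 5 11 3))^7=(1 6 10 8)(2 3 11 5)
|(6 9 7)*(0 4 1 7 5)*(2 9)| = |(0 4 1 7 6 2 9 5)| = 8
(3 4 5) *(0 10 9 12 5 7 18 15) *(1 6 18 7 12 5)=(0 10 9 5 3 4 12 1 6 18 15)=[10, 6, 2, 4, 12, 3, 18, 7, 8, 5, 9, 11, 1, 13, 14, 0, 16, 17, 15]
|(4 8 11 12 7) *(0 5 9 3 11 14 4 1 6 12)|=|(0 5 9 3 11)(1 6 12 7)(4 8 14)|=60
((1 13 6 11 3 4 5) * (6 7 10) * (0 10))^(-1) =(0 7 13 1 5 4 3 11 6 10)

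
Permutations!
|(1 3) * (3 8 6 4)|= |(1 8 6 4 3)|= 5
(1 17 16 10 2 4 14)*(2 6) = (1 17 16 10 6 2 4 14) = [0, 17, 4, 3, 14, 5, 2, 7, 8, 9, 6, 11, 12, 13, 1, 15, 10, 16]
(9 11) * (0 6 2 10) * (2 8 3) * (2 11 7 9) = (0 6 8 3 11 2 10)(7 9) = [6, 1, 10, 11, 4, 5, 8, 9, 3, 7, 0, 2]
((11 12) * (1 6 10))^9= (11 12)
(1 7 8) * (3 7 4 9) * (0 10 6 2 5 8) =(0 10 6 2 5 8 1 4 9 3 7) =[10, 4, 5, 7, 9, 8, 2, 0, 1, 3, 6]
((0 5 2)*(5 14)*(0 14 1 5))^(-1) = ((0 1 5 2 14))^(-1) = (0 14 2 5 1)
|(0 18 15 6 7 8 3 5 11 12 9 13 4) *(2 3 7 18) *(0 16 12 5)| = |(0 2 3)(4 16 12 9 13)(5 11)(6 18 15)(7 8)| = 30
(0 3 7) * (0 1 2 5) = [3, 2, 5, 7, 4, 0, 6, 1] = (0 3 7 1 2 5)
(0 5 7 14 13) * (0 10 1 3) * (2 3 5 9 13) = (0 9 13 10 1 5 7 14 2 3) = [9, 5, 3, 0, 4, 7, 6, 14, 8, 13, 1, 11, 12, 10, 2]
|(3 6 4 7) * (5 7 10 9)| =7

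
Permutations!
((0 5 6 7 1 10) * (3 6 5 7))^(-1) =((0 7 1 10)(3 6))^(-1) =(0 10 1 7)(3 6)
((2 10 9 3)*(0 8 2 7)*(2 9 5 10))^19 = ((0 8 9 3 7)(5 10))^19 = (0 7 3 9 8)(5 10)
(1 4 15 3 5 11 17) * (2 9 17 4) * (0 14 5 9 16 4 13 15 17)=(0 14 5 11 13 15 3 9)(1 2 16 4 17)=[14, 2, 16, 9, 17, 11, 6, 7, 8, 0, 10, 13, 12, 15, 5, 3, 4, 1]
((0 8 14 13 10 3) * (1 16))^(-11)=((0 8 14 13 10 3)(1 16))^(-11)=(0 8 14 13 10 3)(1 16)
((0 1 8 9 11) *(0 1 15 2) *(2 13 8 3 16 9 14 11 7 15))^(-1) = ((0 2)(1 3 16 9 7 15 13 8 14 11))^(-1) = (0 2)(1 11 14 8 13 15 7 9 16 3)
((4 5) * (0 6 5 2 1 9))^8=((0 6 5 4 2 1 9))^8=(0 6 5 4 2 1 9)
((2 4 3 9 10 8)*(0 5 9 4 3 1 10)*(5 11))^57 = ((0 11 5 9)(1 10 8 2 3 4))^57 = (0 11 5 9)(1 2)(3 10)(4 8)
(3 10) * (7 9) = [0, 1, 2, 10, 4, 5, 6, 9, 8, 7, 3] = (3 10)(7 9)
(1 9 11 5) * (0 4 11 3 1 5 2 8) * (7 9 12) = (0 4 11 2 8)(1 12 7 9 3) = [4, 12, 8, 1, 11, 5, 6, 9, 0, 3, 10, 2, 7]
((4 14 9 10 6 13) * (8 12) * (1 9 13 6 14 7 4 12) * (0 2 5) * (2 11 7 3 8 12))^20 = (0 9 11 10 7 14 4 13 3 2 8 5 1)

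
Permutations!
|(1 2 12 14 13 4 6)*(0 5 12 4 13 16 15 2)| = |(0 5 12 14 16 15 2 4 6 1)| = 10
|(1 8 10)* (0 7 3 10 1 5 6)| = |(0 7 3 10 5 6)(1 8)| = 6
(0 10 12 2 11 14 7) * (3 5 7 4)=(0 10 12 2 11 14 4 3 5 7)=[10, 1, 11, 5, 3, 7, 6, 0, 8, 9, 12, 14, 2, 13, 4]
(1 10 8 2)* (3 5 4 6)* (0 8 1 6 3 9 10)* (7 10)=(0 8 2 6 9 7 10 1)(3 5 4)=[8, 0, 6, 5, 3, 4, 9, 10, 2, 7, 1]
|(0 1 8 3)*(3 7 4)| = |(0 1 8 7 4 3)| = 6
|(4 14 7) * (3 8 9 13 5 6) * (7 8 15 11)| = |(3 15 11 7 4 14 8 9 13 5 6)| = 11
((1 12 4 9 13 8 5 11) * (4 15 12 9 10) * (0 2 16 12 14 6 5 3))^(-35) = (0 5)(1 16)(2 11)(3 6)(4 10)(8 14)(9 12)(13 15)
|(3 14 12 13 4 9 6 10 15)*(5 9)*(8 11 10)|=|(3 14 12 13 4 5 9 6 8 11 10 15)|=12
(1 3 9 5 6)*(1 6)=[0, 3, 2, 9, 4, 1, 6, 7, 8, 5]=(1 3 9 5)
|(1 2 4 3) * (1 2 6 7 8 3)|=|(1 6 7 8 3 2 4)|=7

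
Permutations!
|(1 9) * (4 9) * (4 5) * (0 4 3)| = 6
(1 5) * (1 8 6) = (1 5 8 6) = [0, 5, 2, 3, 4, 8, 1, 7, 6]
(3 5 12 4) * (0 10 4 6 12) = (0 10 4 3 5)(6 12) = [10, 1, 2, 5, 3, 0, 12, 7, 8, 9, 4, 11, 6]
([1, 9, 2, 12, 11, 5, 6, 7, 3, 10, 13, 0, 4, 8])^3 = (0 10 3 11 9 8 4 1 13 12)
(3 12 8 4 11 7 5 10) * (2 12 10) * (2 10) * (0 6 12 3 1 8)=(0 6 12)(1 8 4 11 7 5 10)(2 3)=[6, 8, 3, 2, 11, 10, 12, 5, 4, 9, 1, 7, 0]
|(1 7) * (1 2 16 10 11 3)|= 7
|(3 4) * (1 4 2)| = |(1 4 3 2)| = 4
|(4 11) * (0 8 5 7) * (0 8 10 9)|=6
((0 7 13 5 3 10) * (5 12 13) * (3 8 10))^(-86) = ((0 7 5 8 10)(12 13))^(-86) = (13)(0 10 8 5 7)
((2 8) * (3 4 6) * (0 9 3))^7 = (0 3 6 9 4)(2 8)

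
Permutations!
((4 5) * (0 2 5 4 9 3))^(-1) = (0 3 9 5 2)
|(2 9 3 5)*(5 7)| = |(2 9 3 7 5)| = 5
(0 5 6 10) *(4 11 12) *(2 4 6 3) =(0 5 3 2 4 11 12 6 10) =[5, 1, 4, 2, 11, 3, 10, 7, 8, 9, 0, 12, 6]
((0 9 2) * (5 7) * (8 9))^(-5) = ((0 8 9 2)(5 7))^(-5) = (0 2 9 8)(5 7)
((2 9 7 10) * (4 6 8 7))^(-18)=((2 9 4 6 8 7 10))^(-18)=(2 6 10 4 7 9 8)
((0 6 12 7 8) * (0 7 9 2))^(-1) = ((0 6 12 9 2)(7 8))^(-1) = (0 2 9 12 6)(7 8)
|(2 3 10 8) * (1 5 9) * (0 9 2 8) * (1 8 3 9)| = |(0 1 5 2 9 8 3 10)| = 8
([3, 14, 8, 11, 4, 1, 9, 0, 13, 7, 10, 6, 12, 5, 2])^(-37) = [7, 5, 14, 0, 4, 13, 11, 9, 2, 6, 10, 3, 12, 8, 1]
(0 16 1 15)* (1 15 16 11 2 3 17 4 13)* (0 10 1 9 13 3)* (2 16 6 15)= (0 11 16 2)(1 6 15 10)(3 17 4)(9 13)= [11, 6, 0, 17, 3, 5, 15, 7, 8, 13, 1, 16, 12, 9, 14, 10, 2, 4]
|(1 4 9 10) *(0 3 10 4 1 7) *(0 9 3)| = |(3 10 7 9 4)| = 5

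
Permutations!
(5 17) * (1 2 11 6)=[0, 2, 11, 3, 4, 17, 1, 7, 8, 9, 10, 6, 12, 13, 14, 15, 16, 5]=(1 2 11 6)(5 17)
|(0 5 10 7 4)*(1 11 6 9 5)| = 9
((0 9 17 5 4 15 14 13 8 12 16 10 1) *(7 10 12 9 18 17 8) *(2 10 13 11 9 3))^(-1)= (0 1 10 2 3 8 9 11 14 15 4 5 17 18)(7 13)(12 16)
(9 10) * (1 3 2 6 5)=[0, 3, 6, 2, 4, 1, 5, 7, 8, 10, 9]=(1 3 2 6 5)(9 10)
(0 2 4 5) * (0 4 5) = (0 2 5 4) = [2, 1, 5, 3, 0, 4]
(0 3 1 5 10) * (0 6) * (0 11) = (0 3 1 5 10 6 11) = [3, 5, 2, 1, 4, 10, 11, 7, 8, 9, 6, 0]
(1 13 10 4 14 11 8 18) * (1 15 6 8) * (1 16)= (1 13 10 4 14 11 16)(6 8 18 15)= [0, 13, 2, 3, 14, 5, 8, 7, 18, 9, 4, 16, 12, 10, 11, 6, 1, 17, 15]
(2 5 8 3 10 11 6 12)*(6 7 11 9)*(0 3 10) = (0 3)(2 5 8 10 9 6 12)(7 11) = [3, 1, 5, 0, 4, 8, 12, 11, 10, 6, 9, 7, 2]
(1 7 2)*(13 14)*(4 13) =(1 7 2)(4 13 14) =[0, 7, 1, 3, 13, 5, 6, 2, 8, 9, 10, 11, 12, 14, 4]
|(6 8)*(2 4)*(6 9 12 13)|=10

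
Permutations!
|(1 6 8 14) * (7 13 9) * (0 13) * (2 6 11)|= 12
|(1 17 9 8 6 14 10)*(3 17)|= |(1 3 17 9 8 6 14 10)|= 8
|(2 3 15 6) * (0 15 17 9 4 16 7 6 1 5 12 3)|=|(0 15 1 5 12 3 17 9 4 16 7 6 2)|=13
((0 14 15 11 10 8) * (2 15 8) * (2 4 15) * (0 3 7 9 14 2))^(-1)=(0 2)(3 8 14 9 7)(4 10 11 15)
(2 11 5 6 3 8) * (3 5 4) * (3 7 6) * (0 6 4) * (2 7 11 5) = (0 6 2 5 3 8 7 4 11) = [6, 1, 5, 8, 11, 3, 2, 4, 7, 9, 10, 0]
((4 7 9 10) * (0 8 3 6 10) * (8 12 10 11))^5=(0 9 7 4 10 12)(3 6 11 8)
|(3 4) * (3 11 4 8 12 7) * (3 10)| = 10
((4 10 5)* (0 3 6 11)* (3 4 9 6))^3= (0 5 11 10 6 4 9)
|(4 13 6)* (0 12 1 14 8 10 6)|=9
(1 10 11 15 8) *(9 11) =(1 10 9 11 15 8) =[0, 10, 2, 3, 4, 5, 6, 7, 1, 11, 9, 15, 12, 13, 14, 8]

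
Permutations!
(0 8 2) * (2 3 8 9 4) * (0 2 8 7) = (0 9 4 8 3 7) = [9, 1, 2, 7, 8, 5, 6, 0, 3, 4]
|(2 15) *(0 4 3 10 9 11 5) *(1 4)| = 8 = |(0 1 4 3 10 9 11 5)(2 15)|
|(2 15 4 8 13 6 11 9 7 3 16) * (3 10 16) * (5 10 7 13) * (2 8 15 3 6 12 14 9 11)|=|(2 3 6)(4 15)(5 10 16 8)(9 13 12 14)|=12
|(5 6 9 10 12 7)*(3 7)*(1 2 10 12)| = |(1 2 10)(3 7 5 6 9 12)| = 6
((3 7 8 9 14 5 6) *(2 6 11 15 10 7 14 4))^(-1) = (2 4 9 8 7 10 15 11 5 14 3 6)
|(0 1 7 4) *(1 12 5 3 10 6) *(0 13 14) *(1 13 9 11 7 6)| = |(0 12 5 3 10 1 6 13 14)(4 9 11 7)| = 36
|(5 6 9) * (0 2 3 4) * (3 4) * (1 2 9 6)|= |(0 9 5 1 2 4)|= 6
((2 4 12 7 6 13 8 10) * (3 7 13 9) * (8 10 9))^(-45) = (13)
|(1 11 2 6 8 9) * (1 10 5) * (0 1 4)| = 10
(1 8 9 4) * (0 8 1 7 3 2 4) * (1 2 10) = [8, 2, 4, 10, 7, 5, 6, 3, 9, 0, 1] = (0 8 9)(1 2 4 7 3 10)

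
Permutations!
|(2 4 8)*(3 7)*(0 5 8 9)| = |(0 5 8 2 4 9)(3 7)| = 6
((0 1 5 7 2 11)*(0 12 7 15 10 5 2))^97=(0 1 2 11 12 7)(5 15 10)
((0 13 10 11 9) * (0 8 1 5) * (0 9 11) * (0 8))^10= (0 8 9 10 5 13 1)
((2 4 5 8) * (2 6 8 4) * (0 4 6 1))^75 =((0 4 5 6 8 1))^75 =(0 6)(1 5)(4 8)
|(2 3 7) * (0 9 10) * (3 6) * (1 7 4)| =6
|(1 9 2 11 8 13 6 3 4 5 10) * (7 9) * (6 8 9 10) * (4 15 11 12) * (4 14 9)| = 12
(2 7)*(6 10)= [0, 1, 7, 3, 4, 5, 10, 2, 8, 9, 6]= (2 7)(6 10)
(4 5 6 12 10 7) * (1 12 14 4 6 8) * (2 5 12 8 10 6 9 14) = (1 8)(2 5 10 7 9 14 4 12 6) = [0, 8, 5, 3, 12, 10, 2, 9, 1, 14, 7, 11, 6, 13, 4]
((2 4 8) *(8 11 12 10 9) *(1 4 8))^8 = ((1 4 11 12 10 9)(2 8))^8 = (1 11 10)(4 12 9)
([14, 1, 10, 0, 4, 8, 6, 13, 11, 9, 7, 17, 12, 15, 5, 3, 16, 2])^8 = (0 7 11)(2 5 15)(3 10 8)(13 17 14)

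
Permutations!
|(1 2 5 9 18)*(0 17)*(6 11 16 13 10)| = |(0 17)(1 2 5 9 18)(6 11 16 13 10)| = 10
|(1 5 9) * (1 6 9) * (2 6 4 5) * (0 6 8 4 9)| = 10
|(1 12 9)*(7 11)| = 6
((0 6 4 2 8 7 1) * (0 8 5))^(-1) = ((0 6 4 2 5)(1 8 7))^(-1) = (0 5 2 4 6)(1 7 8)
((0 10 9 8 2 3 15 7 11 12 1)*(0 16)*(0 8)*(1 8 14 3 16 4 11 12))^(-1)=((0 10 9)(1 4 11)(2 16 14 3 15 7 12 8))^(-1)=(0 9 10)(1 11 4)(2 8 12 7 15 3 14 16)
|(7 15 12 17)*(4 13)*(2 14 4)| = |(2 14 4 13)(7 15 12 17)| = 4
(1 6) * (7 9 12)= (1 6)(7 9 12)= [0, 6, 2, 3, 4, 5, 1, 9, 8, 12, 10, 11, 7]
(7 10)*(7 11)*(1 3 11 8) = (1 3 11 7 10 8) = [0, 3, 2, 11, 4, 5, 6, 10, 1, 9, 8, 7]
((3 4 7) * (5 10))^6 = (10)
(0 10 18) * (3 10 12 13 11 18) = [12, 1, 2, 10, 4, 5, 6, 7, 8, 9, 3, 18, 13, 11, 14, 15, 16, 17, 0] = (0 12 13 11 18)(3 10)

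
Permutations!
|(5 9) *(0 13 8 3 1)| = 10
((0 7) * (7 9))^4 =(0 9 7)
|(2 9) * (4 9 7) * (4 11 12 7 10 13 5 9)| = 15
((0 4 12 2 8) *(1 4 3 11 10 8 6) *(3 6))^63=(0 4 3 8 1 2 10 6 12 11)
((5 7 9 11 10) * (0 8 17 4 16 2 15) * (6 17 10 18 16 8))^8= (0 9 17 18 8 2 5)(4 16 10 15 7 6 11)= ((0 6 17 4 8 10 5 7 9 11 18 16 2 15))^8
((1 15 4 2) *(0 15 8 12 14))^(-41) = ((0 15 4 2 1 8 12 14))^(-41) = (0 14 12 8 1 2 4 15)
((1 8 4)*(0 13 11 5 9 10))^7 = ((0 13 11 5 9 10)(1 8 4))^7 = (0 13 11 5 9 10)(1 8 4)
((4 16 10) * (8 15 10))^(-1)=((4 16 8 15 10))^(-1)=(4 10 15 8 16)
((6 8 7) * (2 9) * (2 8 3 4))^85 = ((2 9 8 7 6 3 4))^85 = (2 9 8 7 6 3 4)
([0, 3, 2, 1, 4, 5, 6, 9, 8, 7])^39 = [0, 3, 2, 1, 4, 5, 6, 9, 8, 7]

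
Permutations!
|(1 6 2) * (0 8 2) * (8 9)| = 6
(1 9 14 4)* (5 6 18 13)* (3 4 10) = (1 9 14 10 3 4)(5 6 18 13) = [0, 9, 2, 4, 1, 6, 18, 7, 8, 14, 3, 11, 12, 5, 10, 15, 16, 17, 13]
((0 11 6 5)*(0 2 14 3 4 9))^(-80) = ((0 11 6 5 2 14 3 4 9))^(-80) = (0 11 6 5 2 14 3 4 9)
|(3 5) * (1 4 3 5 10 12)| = 5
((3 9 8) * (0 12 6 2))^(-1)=((0 12 6 2)(3 9 8))^(-1)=(0 2 6 12)(3 8 9)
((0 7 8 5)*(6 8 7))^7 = ((0 6 8 5))^7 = (0 5 8 6)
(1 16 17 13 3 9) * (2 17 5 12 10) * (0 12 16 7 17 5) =(0 12 10 2 5 16)(1 7 17 13 3 9) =[12, 7, 5, 9, 4, 16, 6, 17, 8, 1, 2, 11, 10, 3, 14, 15, 0, 13]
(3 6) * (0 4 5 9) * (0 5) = (0 4)(3 6)(5 9) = [4, 1, 2, 6, 0, 9, 3, 7, 8, 5]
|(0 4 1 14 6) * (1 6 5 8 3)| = 15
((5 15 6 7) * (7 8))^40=((5 15 6 8 7))^40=(15)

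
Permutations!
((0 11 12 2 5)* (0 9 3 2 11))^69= ((2 5 9 3)(11 12))^69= (2 5 9 3)(11 12)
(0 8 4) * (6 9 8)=(0 6 9 8 4)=[6, 1, 2, 3, 0, 5, 9, 7, 4, 8]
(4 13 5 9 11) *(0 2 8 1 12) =(0 2 8 1 12)(4 13 5 9 11) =[2, 12, 8, 3, 13, 9, 6, 7, 1, 11, 10, 4, 0, 5]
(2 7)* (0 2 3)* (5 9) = [2, 1, 7, 0, 4, 9, 6, 3, 8, 5] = (0 2 7 3)(5 9)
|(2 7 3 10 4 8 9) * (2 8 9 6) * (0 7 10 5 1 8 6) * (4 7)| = 11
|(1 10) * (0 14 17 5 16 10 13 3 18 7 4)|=|(0 14 17 5 16 10 1 13 3 18 7 4)|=12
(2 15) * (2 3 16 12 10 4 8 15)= [0, 1, 2, 16, 8, 5, 6, 7, 15, 9, 4, 11, 10, 13, 14, 3, 12]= (3 16 12 10 4 8 15)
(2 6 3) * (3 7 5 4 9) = [0, 1, 6, 2, 9, 4, 7, 5, 8, 3] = (2 6 7 5 4 9 3)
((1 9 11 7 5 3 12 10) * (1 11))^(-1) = (1 9)(3 5 7 11 10 12)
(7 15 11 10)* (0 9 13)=(0 9 13)(7 15 11 10)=[9, 1, 2, 3, 4, 5, 6, 15, 8, 13, 7, 10, 12, 0, 14, 11]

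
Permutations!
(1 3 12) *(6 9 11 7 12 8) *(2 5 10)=(1 3 8 6 9 11 7 12)(2 5 10)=[0, 3, 5, 8, 4, 10, 9, 12, 6, 11, 2, 7, 1]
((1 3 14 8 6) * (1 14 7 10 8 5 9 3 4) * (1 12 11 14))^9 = (1 10 9 11)(3 14 4 8)(5 12 6 7)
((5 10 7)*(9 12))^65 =(5 7 10)(9 12)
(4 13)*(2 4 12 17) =(2 4 13 12 17) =[0, 1, 4, 3, 13, 5, 6, 7, 8, 9, 10, 11, 17, 12, 14, 15, 16, 2]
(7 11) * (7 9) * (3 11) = (3 11 9 7) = [0, 1, 2, 11, 4, 5, 6, 3, 8, 7, 10, 9]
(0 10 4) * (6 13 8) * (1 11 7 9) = [10, 11, 2, 3, 0, 5, 13, 9, 6, 1, 4, 7, 12, 8] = (0 10 4)(1 11 7 9)(6 13 8)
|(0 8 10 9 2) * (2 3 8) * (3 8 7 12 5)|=|(0 2)(3 7 12 5)(8 10 9)|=12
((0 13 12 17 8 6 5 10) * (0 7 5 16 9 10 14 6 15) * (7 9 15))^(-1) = ((0 13 12 17 8 7 5 14 6 16 15)(9 10))^(-1) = (0 15 16 6 14 5 7 8 17 12 13)(9 10)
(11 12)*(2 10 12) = [0, 1, 10, 3, 4, 5, 6, 7, 8, 9, 12, 2, 11] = (2 10 12 11)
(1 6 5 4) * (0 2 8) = (0 2 8)(1 6 5 4) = [2, 6, 8, 3, 1, 4, 5, 7, 0]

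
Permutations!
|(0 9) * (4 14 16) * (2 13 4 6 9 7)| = 9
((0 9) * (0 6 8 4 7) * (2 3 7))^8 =(9) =((0 9 6 8 4 2 3 7))^8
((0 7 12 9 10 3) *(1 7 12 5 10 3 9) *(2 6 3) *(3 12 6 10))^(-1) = (0 3 5 7 1 12 6)(2 9 10)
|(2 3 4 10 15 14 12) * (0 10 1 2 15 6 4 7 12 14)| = 10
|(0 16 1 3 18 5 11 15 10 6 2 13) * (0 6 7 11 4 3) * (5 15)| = 24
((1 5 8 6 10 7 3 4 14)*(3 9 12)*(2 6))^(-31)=(1 10 4 2 12 5 7 14 6 3 8 9)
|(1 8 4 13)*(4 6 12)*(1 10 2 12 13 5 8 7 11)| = |(1 7 11)(2 12 4 5 8 6 13 10)| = 24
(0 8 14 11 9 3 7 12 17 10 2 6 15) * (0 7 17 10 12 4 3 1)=(0 8 14 11 9 1)(2 6 15 7 4 3 17 12 10)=[8, 0, 6, 17, 3, 5, 15, 4, 14, 1, 2, 9, 10, 13, 11, 7, 16, 12]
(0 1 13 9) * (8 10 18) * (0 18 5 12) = [1, 13, 2, 3, 4, 12, 6, 7, 10, 18, 5, 11, 0, 9, 14, 15, 16, 17, 8] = (0 1 13 9 18 8 10 5 12)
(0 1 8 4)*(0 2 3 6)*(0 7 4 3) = [1, 8, 0, 6, 2, 5, 7, 4, 3] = (0 1 8 3 6 7 4 2)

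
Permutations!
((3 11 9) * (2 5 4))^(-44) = ((2 5 4)(3 11 9))^(-44) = (2 5 4)(3 11 9)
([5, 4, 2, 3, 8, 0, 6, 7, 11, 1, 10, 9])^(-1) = [5, 9, 2, 3, 1, 0, 6, 7, 4, 11, 10, 8]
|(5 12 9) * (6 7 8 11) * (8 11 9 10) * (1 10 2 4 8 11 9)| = |(1 10 11 6 7 9 5 12 2 4 8)| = 11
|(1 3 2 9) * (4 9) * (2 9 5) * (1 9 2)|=|(9)(1 3 2 4 5)|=5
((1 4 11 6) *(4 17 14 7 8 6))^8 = (1 14 8)(6 17 7)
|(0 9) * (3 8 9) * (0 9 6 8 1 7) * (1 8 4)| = |(9)(0 3 8 6 4 1 7)| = 7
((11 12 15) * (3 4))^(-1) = (3 4)(11 15 12)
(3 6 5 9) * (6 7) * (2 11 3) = [0, 1, 11, 7, 4, 9, 5, 6, 8, 2, 10, 3] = (2 11 3 7 6 5 9)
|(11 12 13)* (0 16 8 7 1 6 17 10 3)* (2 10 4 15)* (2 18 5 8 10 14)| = 36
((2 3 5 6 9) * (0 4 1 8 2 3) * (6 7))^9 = ((0 4 1 8 2)(3 5 7 6 9))^9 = (0 2 8 1 4)(3 9 6 7 5)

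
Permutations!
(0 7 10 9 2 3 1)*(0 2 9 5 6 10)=(0 7)(1 2 3)(5 6 10)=[7, 2, 3, 1, 4, 6, 10, 0, 8, 9, 5]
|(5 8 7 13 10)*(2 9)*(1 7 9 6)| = 9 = |(1 7 13 10 5 8 9 2 6)|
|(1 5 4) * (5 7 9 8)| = |(1 7 9 8 5 4)| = 6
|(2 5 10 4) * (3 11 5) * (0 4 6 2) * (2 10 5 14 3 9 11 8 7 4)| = |(0 2 9 11 14 3 8 7 4)(6 10)| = 18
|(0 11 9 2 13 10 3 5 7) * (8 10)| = 10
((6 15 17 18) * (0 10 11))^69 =(6 15 17 18)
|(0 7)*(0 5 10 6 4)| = 6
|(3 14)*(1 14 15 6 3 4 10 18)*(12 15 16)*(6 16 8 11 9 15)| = |(1 14 4 10 18)(3 8 11 9 15 16 12 6)| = 40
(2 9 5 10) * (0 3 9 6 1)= (0 3 9 5 10 2 6 1)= [3, 0, 6, 9, 4, 10, 1, 7, 8, 5, 2]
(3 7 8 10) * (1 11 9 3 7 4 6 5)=(1 11 9 3 4 6 5)(7 8 10)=[0, 11, 2, 4, 6, 1, 5, 8, 10, 3, 7, 9]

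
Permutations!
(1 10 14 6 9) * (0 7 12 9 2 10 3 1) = [7, 3, 10, 1, 4, 5, 2, 12, 8, 0, 14, 11, 9, 13, 6] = (0 7 12 9)(1 3)(2 10 14 6)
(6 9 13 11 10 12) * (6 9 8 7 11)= [0, 1, 2, 3, 4, 5, 8, 11, 7, 13, 12, 10, 9, 6]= (6 8 7 11 10 12 9 13)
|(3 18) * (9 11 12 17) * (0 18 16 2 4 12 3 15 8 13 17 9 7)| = 7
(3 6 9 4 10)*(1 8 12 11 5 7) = (1 8 12 11 5 7)(3 6 9 4 10) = [0, 8, 2, 6, 10, 7, 9, 1, 12, 4, 3, 5, 11]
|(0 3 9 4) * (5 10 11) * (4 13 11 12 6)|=10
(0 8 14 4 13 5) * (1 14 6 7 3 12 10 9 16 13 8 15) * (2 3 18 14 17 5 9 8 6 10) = [15, 17, 3, 12, 6, 0, 7, 18, 10, 16, 8, 11, 2, 9, 4, 1, 13, 5, 14] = (0 15 1 17 5)(2 3 12)(4 6 7 18 14)(8 10)(9 16 13)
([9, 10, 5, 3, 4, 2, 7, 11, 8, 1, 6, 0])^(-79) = (0 7 10 9 11 6 1)(2 5)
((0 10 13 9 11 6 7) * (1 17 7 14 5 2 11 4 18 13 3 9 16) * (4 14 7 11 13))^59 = (0 9 2 1 6 10 14 13 17 7 3 5 16 11)(4 18) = ((0 10 3 9 14 5 2 13 16 1 17 11 6 7)(4 18))^59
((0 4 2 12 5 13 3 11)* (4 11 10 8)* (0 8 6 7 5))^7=((0 11 8 4 2 12)(3 10 6 7 5 13))^7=(0 11 8 4 2 12)(3 10 6 7 5 13)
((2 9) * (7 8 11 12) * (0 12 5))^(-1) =(0 5 11 8 7 12)(2 9)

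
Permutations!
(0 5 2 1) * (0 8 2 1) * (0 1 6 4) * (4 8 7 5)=[4, 7, 1, 3, 0, 6, 8, 5, 2]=(0 4)(1 7 5 6 8 2)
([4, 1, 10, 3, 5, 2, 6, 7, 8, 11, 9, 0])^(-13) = (0 4 5 2 10 9 11)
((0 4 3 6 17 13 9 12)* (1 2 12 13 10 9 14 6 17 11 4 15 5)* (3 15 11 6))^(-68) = ((0 11 4 15 5 1 2 12)(3 17 10 9 13 14))^(-68) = (0 5)(1 11)(2 4)(3 13 10)(9 17 14)(12 15)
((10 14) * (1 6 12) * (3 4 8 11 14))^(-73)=((1 6 12)(3 4 8 11 14 10))^(-73)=(1 12 6)(3 10 14 11 8 4)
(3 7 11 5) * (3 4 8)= (3 7 11 5 4 8)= [0, 1, 2, 7, 8, 4, 6, 11, 3, 9, 10, 5]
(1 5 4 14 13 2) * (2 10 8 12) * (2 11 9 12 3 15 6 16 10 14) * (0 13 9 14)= (0 13)(1 5 4 2)(3 15 6 16 10 8)(9 12 11 14)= [13, 5, 1, 15, 2, 4, 16, 7, 3, 12, 8, 14, 11, 0, 9, 6, 10]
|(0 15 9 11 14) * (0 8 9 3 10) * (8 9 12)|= |(0 15 3 10)(8 12)(9 11 14)|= 12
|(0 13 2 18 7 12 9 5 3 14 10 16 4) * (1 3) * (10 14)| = 13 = |(0 13 2 18 7 12 9 5 1 3 10 16 4)|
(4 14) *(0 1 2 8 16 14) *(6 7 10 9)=(0 1 2 8 16 14 4)(6 7 10 9)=[1, 2, 8, 3, 0, 5, 7, 10, 16, 6, 9, 11, 12, 13, 4, 15, 14]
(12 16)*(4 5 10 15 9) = (4 5 10 15 9)(12 16) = [0, 1, 2, 3, 5, 10, 6, 7, 8, 4, 15, 11, 16, 13, 14, 9, 12]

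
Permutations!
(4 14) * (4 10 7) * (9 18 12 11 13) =(4 14 10 7)(9 18 12 11 13) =[0, 1, 2, 3, 14, 5, 6, 4, 8, 18, 7, 13, 11, 9, 10, 15, 16, 17, 12]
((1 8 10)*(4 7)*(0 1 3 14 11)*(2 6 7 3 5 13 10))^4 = (0 6 14 8 4)(1 7 11 2 3)(5 13 10) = ((0 1 8 2 6 7 4 3 14 11)(5 13 10))^4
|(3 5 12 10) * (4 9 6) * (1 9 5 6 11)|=6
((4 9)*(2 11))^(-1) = ((2 11)(4 9))^(-1) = (2 11)(4 9)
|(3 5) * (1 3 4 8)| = |(1 3 5 4 8)| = 5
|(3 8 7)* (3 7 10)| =3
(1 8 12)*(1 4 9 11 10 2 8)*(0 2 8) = (0 2)(4 9 11 10 8 12) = [2, 1, 0, 3, 9, 5, 6, 7, 12, 11, 8, 10, 4]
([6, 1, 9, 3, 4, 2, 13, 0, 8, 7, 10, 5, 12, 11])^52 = (0 5)(2 6)(7 11)(9 13)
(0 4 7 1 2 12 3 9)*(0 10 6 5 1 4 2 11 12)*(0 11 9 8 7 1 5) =(0 2 11 12 3 8 7 4 1 9 10 6) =[2, 9, 11, 8, 1, 5, 0, 4, 7, 10, 6, 12, 3]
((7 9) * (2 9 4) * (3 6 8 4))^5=(2 8 3 9 4 6 7)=((2 9 7 3 6 8 4))^5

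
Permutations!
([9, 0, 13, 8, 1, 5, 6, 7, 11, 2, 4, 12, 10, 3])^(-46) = [4, 10, 0, 2, 12, 5, 6, 7, 13, 1, 11, 3, 8, 9]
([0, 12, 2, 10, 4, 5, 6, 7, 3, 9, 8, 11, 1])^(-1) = [0, 12, 2, 8, 4, 5, 6, 7, 10, 9, 3, 11, 1]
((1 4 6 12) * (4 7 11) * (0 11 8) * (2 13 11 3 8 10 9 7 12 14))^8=(0 8 3)(2 11 6)(4 14 13)(7 9 10)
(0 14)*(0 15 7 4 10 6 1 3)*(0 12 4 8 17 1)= (0 14 15 7 8 17 1 3 12 4 10 6)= [14, 3, 2, 12, 10, 5, 0, 8, 17, 9, 6, 11, 4, 13, 15, 7, 16, 1]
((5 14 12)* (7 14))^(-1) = ((5 7 14 12))^(-1) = (5 12 14 7)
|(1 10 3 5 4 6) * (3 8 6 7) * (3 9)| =|(1 10 8 6)(3 5 4 7 9)| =20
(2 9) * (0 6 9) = (0 6 9 2) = [6, 1, 0, 3, 4, 5, 9, 7, 8, 2]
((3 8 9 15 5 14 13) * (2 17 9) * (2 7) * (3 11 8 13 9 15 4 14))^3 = (2 5 11)(3 8 17)(7 15 13)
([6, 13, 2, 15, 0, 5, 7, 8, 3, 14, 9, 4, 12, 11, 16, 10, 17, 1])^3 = (0 8 10 16 13)(1 4 7 15 14)(3 9 17 11 6)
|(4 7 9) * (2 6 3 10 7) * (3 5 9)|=15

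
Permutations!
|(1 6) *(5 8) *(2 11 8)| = 4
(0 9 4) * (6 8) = [9, 1, 2, 3, 0, 5, 8, 7, 6, 4] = (0 9 4)(6 8)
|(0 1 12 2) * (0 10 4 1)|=|(1 12 2 10 4)|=5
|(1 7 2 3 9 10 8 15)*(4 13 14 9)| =11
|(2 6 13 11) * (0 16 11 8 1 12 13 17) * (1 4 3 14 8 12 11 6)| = |(0 16 6 17)(1 11 2)(3 14 8 4)(12 13)| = 12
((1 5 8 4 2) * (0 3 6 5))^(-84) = (0 8)(1 5)(2 6)(3 4) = ((0 3 6 5 8 4 2 1))^(-84)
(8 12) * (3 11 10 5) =[0, 1, 2, 11, 4, 3, 6, 7, 12, 9, 5, 10, 8] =(3 11 10 5)(8 12)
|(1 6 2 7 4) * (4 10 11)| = 7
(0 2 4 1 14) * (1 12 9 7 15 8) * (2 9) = (0 9 7 15 8 1 14)(2 4 12) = [9, 14, 4, 3, 12, 5, 6, 15, 1, 7, 10, 11, 2, 13, 0, 8]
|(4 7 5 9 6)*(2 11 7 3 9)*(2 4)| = |(2 11 7 5 4 3 9 6)| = 8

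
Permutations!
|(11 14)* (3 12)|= 2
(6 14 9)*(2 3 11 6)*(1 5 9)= (1 5 9 2 3 11 6 14)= [0, 5, 3, 11, 4, 9, 14, 7, 8, 2, 10, 6, 12, 13, 1]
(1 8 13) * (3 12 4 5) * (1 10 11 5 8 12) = (1 12 4 8 13 10 11 5 3) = [0, 12, 2, 1, 8, 3, 6, 7, 13, 9, 11, 5, 4, 10]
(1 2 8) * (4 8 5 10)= (1 2 5 10 4 8)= [0, 2, 5, 3, 8, 10, 6, 7, 1, 9, 4]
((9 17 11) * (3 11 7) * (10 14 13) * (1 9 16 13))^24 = (1 3 10 17 16)(7 13 9 11 14)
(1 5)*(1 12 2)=(1 5 12 2)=[0, 5, 1, 3, 4, 12, 6, 7, 8, 9, 10, 11, 2]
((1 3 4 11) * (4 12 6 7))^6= ((1 3 12 6 7 4 11))^6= (1 11 4 7 6 12 3)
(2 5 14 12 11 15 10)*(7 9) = [0, 1, 5, 3, 4, 14, 6, 9, 8, 7, 2, 15, 11, 13, 12, 10] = (2 5 14 12 11 15 10)(7 9)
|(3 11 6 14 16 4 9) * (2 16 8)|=9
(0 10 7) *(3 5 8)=(0 10 7)(3 5 8)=[10, 1, 2, 5, 4, 8, 6, 0, 3, 9, 7]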